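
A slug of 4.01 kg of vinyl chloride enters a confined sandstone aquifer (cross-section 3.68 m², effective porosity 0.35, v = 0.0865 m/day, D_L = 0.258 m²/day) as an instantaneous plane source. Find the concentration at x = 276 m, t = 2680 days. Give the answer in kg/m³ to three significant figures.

0.0165 kg/m³

For an instantaneous plane source, C(x,t) = M/(n_e·A·√(4πDt)) · exp(−(x−vt)²/(4Dt)), with n_e·A the pore (flow) area.
Plume center vt = 0.0865 × 2680 = 231.82 m, so the well at 276 m is 44.18 m downgradient of the peak.
√(4πDt) = 93.21 m, giving peak height M/(n_e·A·√(4πDt)) = 4.01/(0.35 × 3.68 × 93.21) = 0.03340 kg/m³.
(x−vt)²/(4Dt) = (44.18)²/(4 × 0.258 × 2680) = 0.7057; exp(−0.7057) = 0.4938.
C = 0.03340 × 0.4938 = 0.0165 kg/m³.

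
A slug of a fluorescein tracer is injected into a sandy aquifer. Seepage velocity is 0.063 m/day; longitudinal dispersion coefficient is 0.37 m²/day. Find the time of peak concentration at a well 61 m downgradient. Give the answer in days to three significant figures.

For the 1D instantaneous-source solution, setting ∂C/∂t = 0 at fixed x gives v²t² + 2Dt − x² = 0, so t = (√(D² + v²x²) − D)/v².
√(D² + v²x²) = √(0.37² + 0.063² × 61²) = 3.861; v² = 0.003969.
t = (3.861 − 0.37)/0.003969 = 880 days (vs. the pure-advection estimate x/v = 968 d).

880 days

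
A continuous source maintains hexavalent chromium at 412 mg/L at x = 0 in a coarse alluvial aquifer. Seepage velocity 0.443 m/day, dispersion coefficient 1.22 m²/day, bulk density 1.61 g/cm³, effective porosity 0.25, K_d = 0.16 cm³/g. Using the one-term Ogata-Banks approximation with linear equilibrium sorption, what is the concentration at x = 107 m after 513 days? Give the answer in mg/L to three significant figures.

238 mg/L

Retardation factor R = 1 + ρ_b·K_d/n = 1 + 1.61 × 0.16/0.25 = 2.030.
Sorption retards both mechanisms: v_R = v/R = 0.2182 m/day, D_R = D/R = 0.6010 m²/day.
v_R·t = 0.2182 × 513 = 111.9366 m; 2√(D_R t) = 35.12 m; argument = (107 − 111.9366)/35.12 = -0.1406.
C = C₀ × ½·erfc(-0.1406) = 412 × 0.5788 = 238 mg/L.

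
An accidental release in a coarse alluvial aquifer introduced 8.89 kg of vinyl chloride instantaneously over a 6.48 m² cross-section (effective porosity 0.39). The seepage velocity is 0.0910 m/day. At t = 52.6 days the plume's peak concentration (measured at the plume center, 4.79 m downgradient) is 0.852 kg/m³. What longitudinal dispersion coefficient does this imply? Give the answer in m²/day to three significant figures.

0.0258 m²/day

At the plume center C_max = M/(n_e·A·√(4πDt)), so D = M²/(4πt·(n_e·A·C_max)²).
n_e·A·C_max = 0.39 × 6.48 × 0.852 = 2.153 kg/m.
D = 8.89²/(4π × 52.6 × 2.153²) = 0.0258 m²/day.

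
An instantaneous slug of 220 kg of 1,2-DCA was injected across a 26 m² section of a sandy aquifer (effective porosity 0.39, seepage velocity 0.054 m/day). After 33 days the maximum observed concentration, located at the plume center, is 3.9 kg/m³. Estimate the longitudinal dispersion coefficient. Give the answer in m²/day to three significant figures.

At the plume center C_max = M/(n_e·A·√(4πDt)), so D = M²/(4πt·(n_e·A·C_max)²).
n_e·A·C_max = 0.39 × 26 × 3.9 = 39.55 kg/m.
D = 220²/(4π × 33 × 39.55²) = 0.0746 m²/day.

0.0746 m²/day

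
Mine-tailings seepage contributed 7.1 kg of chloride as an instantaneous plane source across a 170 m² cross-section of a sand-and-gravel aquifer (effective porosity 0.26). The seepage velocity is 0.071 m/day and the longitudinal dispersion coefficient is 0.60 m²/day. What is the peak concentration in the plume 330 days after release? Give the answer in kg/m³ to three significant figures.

0.00322 kg/m³

The peak of an instantaneous 1D plume sits at x = vt; there the Gaussian factor is 1 and C_max = M/(n_e·A·√(4πDt)), where n_e·A is the pore area the mass is dissolved in.
√(4πDt) = √(4π × 0.60 × 330) = 49.88 m, so C_max = 7.1/(0.26 × 170 × 49.88) = 0.00322 kg/m³.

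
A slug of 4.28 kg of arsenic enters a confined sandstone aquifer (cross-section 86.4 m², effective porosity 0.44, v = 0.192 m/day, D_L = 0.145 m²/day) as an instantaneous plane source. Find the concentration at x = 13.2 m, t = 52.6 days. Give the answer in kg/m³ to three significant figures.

For an instantaneous plane source, C(x,t) = M/(n_e·A·√(4πDt)) · exp(−(x−vt)²/(4Dt)), with n_e·A the pore (flow) area.
Plume center vt = 0.192 × 52.6 = 10.0992 m, so the well at 13.2 m is 3.1008 m downgradient of the peak.
√(4πDt) = 9.790 m, giving peak height M/(n_e·A·√(4πDt)) = 4.28/(0.44 × 86.4 × 9.790) = 0.01150 kg/m³.
(x−vt)²/(4Dt) = (3.1008)²/(4 × 0.145 × 52.6) = 0.3152; exp(−0.3152) = 0.7296.
C = 0.01150 × 0.7296 = 0.00839 kg/m³.

0.00839 kg/m³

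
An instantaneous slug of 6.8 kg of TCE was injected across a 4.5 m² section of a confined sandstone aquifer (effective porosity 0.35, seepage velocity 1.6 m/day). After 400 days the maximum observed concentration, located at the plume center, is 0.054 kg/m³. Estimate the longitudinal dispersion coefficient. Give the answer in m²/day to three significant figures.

1.27 m²/day

At the plume center C_max = M/(n_e·A·√(4πDt)), so D = M²/(4πt·(n_e·A·C_max)²).
n_e·A·C_max = 0.35 × 4.5 × 0.054 = 0.08505 kg/m.
D = 6.8²/(4π × 400 × 0.08505²) = 1.27 m²/day.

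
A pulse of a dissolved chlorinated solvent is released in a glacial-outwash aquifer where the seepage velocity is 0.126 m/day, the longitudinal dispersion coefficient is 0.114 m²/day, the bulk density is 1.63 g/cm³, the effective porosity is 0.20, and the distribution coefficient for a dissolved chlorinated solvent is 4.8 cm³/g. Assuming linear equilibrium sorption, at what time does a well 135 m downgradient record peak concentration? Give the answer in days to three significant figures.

Retardation factor R = 1 + ρ_b·K_d/n = 1 + 1.63 × 4.8/0.20 = 40.12.
Sorption retards both mechanisms: v_R = v/R = 0.003141 m/day, D_R = D/R = 0.002841 m²/day.
Peak time from v_R²t² + 2D_R t − x² = 0: t = (√(D_R² + v_R²x²) − D_R)/v_R².
√(D_R² + v_R²x²) = √(0.002841² + 0.003141² × 135²) = 0.4240; v_R² = 9.866e-06.
t = (0.4240 − 0.002841)/9.866e-06 = 42700 days.

42700 days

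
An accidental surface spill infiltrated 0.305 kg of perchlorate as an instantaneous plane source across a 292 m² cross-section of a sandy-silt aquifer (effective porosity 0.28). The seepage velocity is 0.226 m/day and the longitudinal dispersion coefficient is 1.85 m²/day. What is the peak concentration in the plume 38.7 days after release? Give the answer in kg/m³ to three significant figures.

The peak of an instantaneous 1D plume sits at x = vt; there the Gaussian factor is 1 and C_max = M/(n_e·A·√(4πDt)), where n_e·A is the pore area the mass is dissolved in.
√(4πDt) = √(4π × 1.85 × 38.7) = 29.99 m, so C_max = 0.305/(0.28 × 292 × 29.99) = 0.000124 kg/m³.

0.000124 kg/m³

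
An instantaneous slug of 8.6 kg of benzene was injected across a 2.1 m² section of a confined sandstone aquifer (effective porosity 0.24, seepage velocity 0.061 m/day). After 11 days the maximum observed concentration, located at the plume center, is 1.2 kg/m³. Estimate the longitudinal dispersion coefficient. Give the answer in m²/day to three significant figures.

At the plume center C_max = M/(n_e·A·√(4πDt)), so D = M²/(4πt·(n_e·A·C_max)²).
n_e·A·C_max = 0.24 × 2.1 × 1.2 = 0.6048 kg/m.
D = 8.6²/(4π × 11 × 0.6048²) = 1.46 m²/day.

1.46 m²/day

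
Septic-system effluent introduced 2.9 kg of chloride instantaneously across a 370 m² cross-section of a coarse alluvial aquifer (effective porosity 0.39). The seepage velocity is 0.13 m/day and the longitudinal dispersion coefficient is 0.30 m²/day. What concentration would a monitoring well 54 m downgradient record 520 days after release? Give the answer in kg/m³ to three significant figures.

0.000337 kg/m³

For an instantaneous plane source, C(x,t) = M/(n_e·A·√(4πDt)) · exp(−(x−vt)²/(4Dt)), with n_e·A the pore (flow) area.
Plume center vt = 0.13 × 520 = 67.6 m, so the well at 54 m is 13.6 m upgradient of the peak.
√(4πDt) = 44.28 m, giving peak height M/(n_e·A·√(4πDt)) = 2.9/(0.39 × 370 × 44.28) = 0.0004539 kg/m³.
(x−vt)²/(4Dt) = (-13.6)²/(4 × 0.30 × 520) = 0.2964; exp(−0.2964) = 0.7435.
C = 0.0004539 × 0.7435 = 0.000337 kg/m³.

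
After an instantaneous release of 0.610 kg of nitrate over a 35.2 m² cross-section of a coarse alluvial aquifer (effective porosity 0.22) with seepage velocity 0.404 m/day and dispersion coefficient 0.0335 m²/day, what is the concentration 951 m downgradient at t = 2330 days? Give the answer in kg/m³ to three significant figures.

For an instantaneous plane source, C(x,t) = M/(n_e·A·√(4πDt)) · exp(−(x−vt)²/(4Dt)), with n_e·A the pore (flow) area.
Plume center vt = 0.404 × 2330 = 941.32 m, so the well at 951 m is 9.68 m downgradient of the peak.
√(4πDt) = 31.32 m, giving peak height M/(n_e·A·√(4πDt)) = 0.610/(0.22 × 35.2 × 31.32) = 0.002515 kg/m³.
(x−vt)²/(4Dt) = (9.68)²/(4 × 0.0335 × 2330) = 0.3001; exp(−0.3001) = 0.7407.
C = 0.002515 × 0.7407 = 0.00186 kg/m³.

0.00186 kg/m³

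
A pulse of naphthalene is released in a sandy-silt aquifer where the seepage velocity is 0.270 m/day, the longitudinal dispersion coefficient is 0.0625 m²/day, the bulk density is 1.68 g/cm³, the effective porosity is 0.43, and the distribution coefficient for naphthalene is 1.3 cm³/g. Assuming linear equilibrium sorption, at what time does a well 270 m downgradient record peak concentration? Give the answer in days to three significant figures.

Retardation factor R = 1 + ρ_b·K_d/n = 1 + 1.68 × 1.3/0.43 = 6.079.
Sorption retards both mechanisms: v_R = v/R = 0.04442 m/day, D_R = D/R = 0.01028 m²/day.
Peak time from v_R²t² + 2D_R t − x² = 0: t = (√(D_R² + v_R²x²) − D_R)/v_R².
√(D_R² + v_R²x²) = √(0.01028² + 0.04442² × 270²) = 11.99; v_R² = 0.001973.
t = (11.99 − 0.01028)/0.001973 = 6070 days.

6070 days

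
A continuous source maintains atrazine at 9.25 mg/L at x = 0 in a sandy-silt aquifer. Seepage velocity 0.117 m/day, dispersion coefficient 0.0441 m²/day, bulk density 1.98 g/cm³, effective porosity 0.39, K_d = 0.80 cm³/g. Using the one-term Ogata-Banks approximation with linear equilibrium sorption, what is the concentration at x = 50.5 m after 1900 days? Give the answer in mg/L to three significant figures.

Retardation factor R = 1 + ρ_b·K_d/n = 1 + 1.98 × 0.80/0.39 = 5.062.
Sorption retards both mechanisms: v_R = v/R = 0.02311 m/day, D_R = D/R = 0.008712 m²/day.
v_R·t = 0.02311 × 1900 = 43.909 m; 2√(D_R t) = 8.137 m; argument = (50.5 − 43.909)/8.137 = 0.8100.
C = C₀ × ½·erfc(0.8100) = 9.25 × 0.1260 = 1.17 mg/L.

1.17 mg/L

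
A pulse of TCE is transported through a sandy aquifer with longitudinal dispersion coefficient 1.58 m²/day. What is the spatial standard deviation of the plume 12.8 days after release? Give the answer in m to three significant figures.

6.36 m

Dispersive spreading gives a Gaussian with σ² = 2Dt; advection only shifts the center.
σ = √(2 × 1.58 × 12.8) = 6.36 m.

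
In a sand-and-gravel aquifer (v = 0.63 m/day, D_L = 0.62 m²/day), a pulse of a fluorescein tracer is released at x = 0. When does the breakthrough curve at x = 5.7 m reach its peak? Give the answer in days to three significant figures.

For the 1D instantaneous-source solution, setting ∂C/∂t = 0 at fixed x gives v²t² + 2Dt − x² = 0, so t = (√(D² + v²x²) − D)/v².
√(D² + v²x²) = √(0.62² + 0.63² × 5.7²) = 3.644; v² = 0.3969.
t = (3.644 − 0.62)/0.3969 = 7.62 days (vs. the pure-advection estimate x/v = 9.05 d).

7.62 days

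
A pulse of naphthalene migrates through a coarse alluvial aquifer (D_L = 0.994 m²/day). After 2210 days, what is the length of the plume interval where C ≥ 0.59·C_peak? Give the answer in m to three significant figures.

The plume is Gaussian with σ = √(2Dt) = √(2 × 0.994 × 2210) = 66.28 m.
C/C_peak = exp(−Δx²/(2σ²)) = 0.59 ⇒ Δx = σ·√(−2 ln 0.59) = 66.28 × 1.027 = 68.07 m.
Width = 2Δx = 136 m.

136 m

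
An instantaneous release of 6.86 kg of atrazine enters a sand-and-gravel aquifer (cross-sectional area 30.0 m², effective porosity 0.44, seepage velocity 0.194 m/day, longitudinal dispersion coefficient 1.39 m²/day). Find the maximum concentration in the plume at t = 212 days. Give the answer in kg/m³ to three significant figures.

The peak of an instantaneous 1D plume sits at x = vt; there the Gaussian factor is 1 and C_max = M/(n_e·A·√(4πDt)), where n_e·A is the pore area the mass is dissolved in.
√(4πDt) = √(4π × 1.39 × 212) = 60.85 m, so C_max = 6.86/(0.44 × 30.0 × 60.85) = 0.00854 kg/m³.

0.00854 kg/m³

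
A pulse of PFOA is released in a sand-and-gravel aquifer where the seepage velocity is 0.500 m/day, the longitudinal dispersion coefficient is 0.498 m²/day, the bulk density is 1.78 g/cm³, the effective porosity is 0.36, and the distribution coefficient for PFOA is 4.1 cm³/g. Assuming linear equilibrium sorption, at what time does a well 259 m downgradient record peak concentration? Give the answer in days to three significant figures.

Retardation factor R = 1 + ρ_b·K_d/n = 1 + 1.78 × 4.1/0.36 = 21.27.
Sorption retards both mechanisms: v_R = v/R = 0.02351 m/day, D_R = D/R = 0.02341 m²/day.
Peak time from v_R²t² + 2D_R t − x² = 0: t = (√(D_R² + v_R²x²) − D_R)/v_R².
√(D_R² + v_R²x²) = √(0.02341² + 0.02351² × 259²) = 6.089; v_R² = 0.0005527.
t = (6.089 − 0.02341)/0.0005527 = 11000 days.

11000 days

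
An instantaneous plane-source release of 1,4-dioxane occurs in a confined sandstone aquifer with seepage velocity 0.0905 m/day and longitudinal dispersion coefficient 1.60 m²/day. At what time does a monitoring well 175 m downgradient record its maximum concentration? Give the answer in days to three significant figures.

1750 days

For the 1D instantaneous-source solution, setting ∂C/∂t = 0 at fixed x gives v²t² + 2Dt − x² = 0, so t = (√(D² + v²x²) − D)/v².
√(D² + v²x²) = √(1.60² + 0.0905² × 175²) = 15.92; v² = 0.00819025.
t = (15.92 − 1.60)/0.00819025 = 1750 days (vs. the pure-advection estimate x/v = 1930 d).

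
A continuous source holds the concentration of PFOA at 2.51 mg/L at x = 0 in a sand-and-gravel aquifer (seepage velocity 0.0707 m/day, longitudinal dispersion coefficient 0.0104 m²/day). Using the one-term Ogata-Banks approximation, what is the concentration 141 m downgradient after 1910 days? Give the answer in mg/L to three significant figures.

0.432 mg/L

For a continuous step input, C/C₀ ≈ ½·erfc((x−vt)/(2√(Dt))).
vt = 0.0707 × 1910 = 135.037 m and 2√(Dt) = 2√(0.0104 × 1910) = 8.914 m.
Argument (x−vt)/(2√(Dt)) = (141 − 135.037)/8.914 = 0.6689; ½·erfc(0.6689) = 0.1721.
C = 2.51 × 0.1721 = 0.432 mg/L.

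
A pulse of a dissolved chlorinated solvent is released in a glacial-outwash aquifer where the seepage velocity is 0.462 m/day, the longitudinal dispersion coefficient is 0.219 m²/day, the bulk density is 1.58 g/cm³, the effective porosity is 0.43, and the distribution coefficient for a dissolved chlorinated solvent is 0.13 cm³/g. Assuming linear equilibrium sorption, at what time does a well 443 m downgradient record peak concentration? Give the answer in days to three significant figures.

1420 days

Retardation factor R = 1 + ρ_b·K_d/n = 1 + 1.58 × 0.13/0.43 = 1.478.
Sorption retards both mechanisms: v_R = v/R = 0.3126 m/day, D_R = D/R = 0.1482 m²/day.
Peak time from v_R²t² + 2D_R t − x² = 0: t = (√(D_R² + v_R²x²) − D_R)/v_R².
√(D_R² + v_R²x²) = √(0.1482² + 0.3126² × 443²) = 138.5; v_R² = 0.09772.
t = (138.5 − 0.1482)/0.09772 = 1420 days.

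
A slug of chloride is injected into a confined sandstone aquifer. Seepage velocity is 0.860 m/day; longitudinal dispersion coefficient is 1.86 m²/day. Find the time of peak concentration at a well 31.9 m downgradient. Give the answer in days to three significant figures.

For the 1D instantaneous-source solution, setting ∂C/∂t = 0 at fixed x gives v²t² + 2Dt − x² = 0, so t = (√(D² + v²x²) − D)/v².
√(D² + v²x²) = √(1.86² + 0.860² × 31.9²) = 27.50; v² = 0.7396.
t = (27.50 − 1.86)/0.7396 = 34.7 days (vs. the pure-advection estimate x/v = 37.1 d).

34.7 days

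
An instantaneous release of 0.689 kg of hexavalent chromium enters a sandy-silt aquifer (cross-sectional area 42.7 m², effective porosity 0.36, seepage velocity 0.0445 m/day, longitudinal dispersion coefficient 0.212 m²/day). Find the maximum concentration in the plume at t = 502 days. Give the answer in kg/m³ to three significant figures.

The peak of an instantaneous 1D plume sits at x = vt; there the Gaussian factor is 1 and C_max = M/(n_e·A·√(4πDt)), where n_e·A is the pore area the mass is dissolved in.
√(4πDt) = √(4π × 0.212 × 502) = 36.57 m, so C_max = 0.689/(0.36 × 42.7 × 36.57) = 0.00123 kg/m³.

0.00123 kg/m³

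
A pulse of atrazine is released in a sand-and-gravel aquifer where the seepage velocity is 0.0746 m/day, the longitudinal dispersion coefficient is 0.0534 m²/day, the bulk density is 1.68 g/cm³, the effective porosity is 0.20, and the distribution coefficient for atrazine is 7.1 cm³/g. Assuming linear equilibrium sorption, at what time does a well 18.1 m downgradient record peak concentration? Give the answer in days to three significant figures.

Retardation factor R = 1 + ρ_b·K_d/n = 1 + 1.68 × 7.1/0.20 = 60.64.
Sorption retards both mechanisms: v_R = v/R = 0.001230 m/day, D_R = D/R = 0.0008806 m²/day.
Peak time from v_R²t² + 2D_R t − x² = 0: t = (√(D_R² + v_R²x²) − D_R)/v_R².
√(D_R² + v_R²x²) = √(0.0008806² + 0.001230² × 18.1²) = 0.02228; v_R² = 1.513e-06.
t = (0.02228 − 0.0008806)/1.513e-06 = 14100 days.

14100 days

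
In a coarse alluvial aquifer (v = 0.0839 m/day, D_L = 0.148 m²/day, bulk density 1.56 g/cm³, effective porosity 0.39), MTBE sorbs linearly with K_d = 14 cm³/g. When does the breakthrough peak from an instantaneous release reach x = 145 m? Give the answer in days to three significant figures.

97300 days

Retardation factor R = 1 + ρ_b·K_d/n = 1 + 1.56 × 14/0.39 = 57.00.
Sorption retards both mechanisms: v_R = v/R = 0.001472 m/day, D_R = D/R = 0.002596 m²/day.
Peak time from v_R²t² + 2D_R t − x² = 0: t = (√(D_R² + v_R²x²) − D_R)/v_R².
√(D_R² + v_R²x²) = √(0.002596² + 0.001472² × 145²) = 0.2135; v_R² = 2.167e-06.
t = (0.2135 − 0.002596)/2.167e-06 = 97300 days.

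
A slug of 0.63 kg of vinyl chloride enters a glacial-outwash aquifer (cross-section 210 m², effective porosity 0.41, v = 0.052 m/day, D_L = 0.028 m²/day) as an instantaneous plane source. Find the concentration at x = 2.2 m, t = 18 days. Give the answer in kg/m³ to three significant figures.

For an instantaneous plane source, C(x,t) = M/(n_e·A·√(4πDt)) · exp(−(x−vt)²/(4Dt)), with n_e·A the pore (flow) area.
Plume center vt = 0.052 × 18 = 0.936 m, so the well at 2.2 m is 1.264 m downgradient of the peak.
√(4πDt) = 2.517 m, giving peak height M/(n_e·A·√(4πDt)) = 0.63/(0.41 × 210 × 2.517) = 0.002907 kg/m³.
(x−vt)²/(4Dt) = (1.264)²/(4 × 0.028 × 18) = 0.7925; exp(−0.7925) = 0.4527.
C = 0.002907 × 0.4527 = 0.00132 kg/m³.

0.00132 kg/m³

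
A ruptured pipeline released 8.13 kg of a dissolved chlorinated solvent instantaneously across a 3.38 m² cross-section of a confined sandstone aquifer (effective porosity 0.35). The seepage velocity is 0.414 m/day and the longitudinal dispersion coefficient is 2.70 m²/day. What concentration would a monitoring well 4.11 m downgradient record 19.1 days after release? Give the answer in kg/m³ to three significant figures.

For an instantaneous plane source, C(x,t) = M/(n_e·A·√(4πDt)) · exp(−(x−vt)²/(4Dt)), with n_e·A the pore (flow) area.
Plume center vt = 0.414 × 19.1 = 7.9074 m, so the well at 4.11 m is 3.7974 m upgradient of the peak.
√(4πDt) = 25.46 m, giving peak height M/(n_e·A·√(4πDt)) = 8.13/(0.35 × 3.38 × 25.46) = 0.2699 kg/m³.
(x−vt)²/(4Dt) = (-3.7974)²/(4 × 2.70 × 19.1) = 0.06991; exp(−0.06991) = 0.9325.
C = 0.2699 × 0.9325 = 0.252 kg/m³.

0.252 kg/m³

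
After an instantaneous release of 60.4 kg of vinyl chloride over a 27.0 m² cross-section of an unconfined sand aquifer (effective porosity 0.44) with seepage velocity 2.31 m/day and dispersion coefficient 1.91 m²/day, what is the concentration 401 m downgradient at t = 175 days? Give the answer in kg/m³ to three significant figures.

For an instantaneous plane source, C(x,t) = M/(n_e·A·√(4πDt)) · exp(−(x−vt)²/(4Dt)), with n_e·A the pore (flow) area.
Plume center vt = 2.31 × 175 = 404.25 m, so the well at 401 m is 3.25 m upgradient of the peak.
√(4πDt) = 64.81 m, giving peak height M/(n_e·A·√(4πDt)) = 60.4/(0.44 × 27.0 × 64.81) = 0.07845 kg/m³.
(x−vt)²/(4Dt) = (-3.25)²/(4 × 1.91 × 175) = 0.007900; exp(−0.007900) = 0.9921.
C = 0.07845 × 0.9921 = 0.0778 kg/m³.

0.0778 kg/m³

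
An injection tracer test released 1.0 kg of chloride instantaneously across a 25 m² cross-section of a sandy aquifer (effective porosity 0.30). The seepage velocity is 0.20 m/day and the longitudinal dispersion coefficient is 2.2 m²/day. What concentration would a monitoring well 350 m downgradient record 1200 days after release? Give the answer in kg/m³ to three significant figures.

0.000233 kg/m³

For an instantaneous plane source, C(x,t) = M/(n_e·A·√(4πDt)) · exp(−(x−vt)²/(4Dt)), with n_e·A the pore (flow) area.
Plume center vt = 0.20 × 1200 = 240 m, so the well at 350 m is 110 m downgradient of the peak.
√(4πDt) = 182.1 m, giving peak height M/(n_e·A·√(4πDt)) = 1.0/(0.30 × 25 × 182.1) = 0.0007322 kg/m³.
(x−vt)²/(4Dt) = (110)²/(4 × 2.2 × 1200) = 1.146; exp(−1.146) = 0.3179.
C = 0.0007322 × 0.3179 = 0.000233 kg/m³.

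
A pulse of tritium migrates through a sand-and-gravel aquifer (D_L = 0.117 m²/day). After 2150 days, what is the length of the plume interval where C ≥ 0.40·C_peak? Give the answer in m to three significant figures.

60.7 m

The plume is Gaussian with σ = √(2Dt) = √(2 × 0.117 × 2150) = 22.43 m.
C/C_peak = exp(−Δx²/(2σ²)) = 0.40 ⇒ Δx = σ·√(−2 ln 0.40) = 22.43 × 1.354 = 30.37 m.
Width = 2Δx = 60.7 m.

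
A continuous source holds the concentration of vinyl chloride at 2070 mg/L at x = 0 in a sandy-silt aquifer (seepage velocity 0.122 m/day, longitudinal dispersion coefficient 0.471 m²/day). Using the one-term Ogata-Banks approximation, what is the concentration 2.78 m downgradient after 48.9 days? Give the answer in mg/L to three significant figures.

1410 mg/L

For a continuous step input, C/C₀ ≈ ½·erfc((x−vt)/(2√(Dt))).
vt = 0.122 × 48.9 = 5.9658 m and 2√(Dt) = 2√(0.471 × 48.9) = 9.598 m.
Argument (x−vt)/(2√(Dt)) = (2.78 − 5.9658)/9.598 = -0.3319; ½·erfc(-0.3319) = 0.6806.
C = 2070 × 0.6806 = 1410 mg/L.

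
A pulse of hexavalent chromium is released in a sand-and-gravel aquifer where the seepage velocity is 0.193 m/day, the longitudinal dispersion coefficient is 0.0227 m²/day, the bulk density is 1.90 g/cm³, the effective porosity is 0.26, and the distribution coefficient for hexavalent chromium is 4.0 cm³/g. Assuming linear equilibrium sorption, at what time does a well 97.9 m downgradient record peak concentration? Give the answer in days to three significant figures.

Retardation factor R = 1 + ρ_b·K_d/n = 1 + 1.90 × 4.0/0.26 = 30.23.
Sorption retards both mechanisms: v_R = v/R = 0.006384 m/day, D_R = D/R = 0.0007509 m²/day.
Peak time from v_R²t² + 2D_R t − x² = 0: t = (√(D_R² + v_R²x²) − D_R)/v_R².
√(D_R² + v_R²x²) = √(0.0007509² + 0.006384² × 97.9²) = 0.6250; v_R² = 4.076e-05.
t = (0.6250 − 0.0007509)/4.076e-05 = 15300 days.

15300 days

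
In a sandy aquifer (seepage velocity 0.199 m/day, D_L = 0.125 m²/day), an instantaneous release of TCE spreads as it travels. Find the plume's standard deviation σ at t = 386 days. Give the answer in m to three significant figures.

9.82 m

Dispersive spreading gives a Gaussian with σ² = 2Dt; advection only shifts the center.
σ = √(2 × 0.125 × 386) = 9.82 m.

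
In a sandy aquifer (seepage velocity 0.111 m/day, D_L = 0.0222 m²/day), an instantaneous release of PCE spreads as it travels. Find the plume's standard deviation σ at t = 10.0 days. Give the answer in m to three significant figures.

Dispersive spreading gives a Gaussian with σ² = 2Dt; advection only shifts the center.
σ = √(2 × 0.0222 × 10.0) = 0.666 m.

0.666 m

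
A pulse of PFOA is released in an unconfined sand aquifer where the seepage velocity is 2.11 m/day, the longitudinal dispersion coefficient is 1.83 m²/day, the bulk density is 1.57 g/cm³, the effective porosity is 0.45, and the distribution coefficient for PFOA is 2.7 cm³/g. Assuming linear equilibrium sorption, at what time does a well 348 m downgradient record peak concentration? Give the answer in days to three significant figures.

1710 days

Retardation factor R = 1 + ρ_b·K_d/n = 1 + 1.57 × 2.7/0.45 = 10.42.
Sorption retards both mechanisms: v_R = v/R = 0.2025 m/day, D_R = D/R = 0.1756 m²/day.
Peak time from v_R²t² + 2D_R t − x² = 0: t = (√(D_R² + v_R²x²) − D_R)/v_R².
√(D_R² + v_R²x²) = √(0.1756² + 0.2025² × 348²) = 70.47; v_R² = 0.04101.
t = (70.47 − 0.1756)/0.04101 = 1710 days.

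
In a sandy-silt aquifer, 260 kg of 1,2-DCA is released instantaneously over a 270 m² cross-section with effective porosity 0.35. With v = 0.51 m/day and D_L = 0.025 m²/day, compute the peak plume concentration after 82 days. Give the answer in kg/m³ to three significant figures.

0.542 kg/m³

The peak of an instantaneous 1D plume sits at x = vt; there the Gaussian factor is 1 and C_max = M/(n_e·A·√(4πDt)), where n_e·A is the pore area the mass is dissolved in.
√(4πDt) = √(4π × 0.025 × 82) = 5.076 m, so C_max = 260/(0.35 × 270 × 5.076) = 0.542 kg/m³.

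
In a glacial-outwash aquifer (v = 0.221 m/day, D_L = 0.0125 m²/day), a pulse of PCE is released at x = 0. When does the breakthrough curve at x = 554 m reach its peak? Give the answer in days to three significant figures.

For the 1D instantaneous-source solution, setting ∂C/∂t = 0 at fixed x gives v²t² + 2Dt − x² = 0, so t = (√(D² + v²x²) − D)/v².
√(D² + v²x²) = √(0.0125² + 0.221² × 554²) = 122.4; v² = 0.048841.
t = (122.4 − 0.0125)/0.048841 = 2510 days (vs. the pure-advection estimate x/v = 2510 d).

2510 days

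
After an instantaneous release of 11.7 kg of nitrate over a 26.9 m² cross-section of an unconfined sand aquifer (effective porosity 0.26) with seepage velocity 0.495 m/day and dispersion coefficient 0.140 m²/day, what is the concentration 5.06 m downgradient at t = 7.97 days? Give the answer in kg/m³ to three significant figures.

0.338 kg/m³

For an instantaneous plane source, C(x,t) = M/(n_e·A·√(4πDt)) · exp(−(x−vt)²/(4Dt)), with n_e·A the pore (flow) area.
Plume center vt = 0.495 × 7.97 = 3.94515 m, so the well at 5.06 m is 1.11485 m downgradient of the peak.
√(4πDt) = 3.745 m, giving peak height M/(n_e·A·√(4πDt)) = 11.7/(0.26 × 26.9 × 3.745) = 0.4467 kg/m³.
(x−vt)²/(4Dt) = (1.11485)²/(4 × 0.140 × 7.97) = 0.2785; exp(−0.2785) = 0.7569.
C = 0.4467 × 0.7569 = 0.338 kg/m³.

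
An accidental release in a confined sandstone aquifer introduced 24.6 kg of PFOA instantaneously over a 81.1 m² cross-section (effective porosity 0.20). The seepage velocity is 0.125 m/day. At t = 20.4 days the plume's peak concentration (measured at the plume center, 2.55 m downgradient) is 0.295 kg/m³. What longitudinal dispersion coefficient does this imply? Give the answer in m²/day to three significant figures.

At the plume center C_max = M/(n_e·A·√(4πDt)), so D = M²/(4πt·(n_e·A·C_max)²).
n_e·A·C_max = 0.20 × 81.1 × 0.295 = 4.785 kg/m.
D = 24.6²/(4π × 20.4 × 4.785²) = 0.103 m²/day.

0.103 m²/day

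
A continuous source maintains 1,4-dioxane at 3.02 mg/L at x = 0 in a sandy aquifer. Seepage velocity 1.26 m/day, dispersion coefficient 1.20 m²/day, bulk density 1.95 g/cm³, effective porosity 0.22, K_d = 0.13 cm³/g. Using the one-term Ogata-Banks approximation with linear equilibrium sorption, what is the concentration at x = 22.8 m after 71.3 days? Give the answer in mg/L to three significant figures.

Retardation factor R = 1 + ρ_b·K_d/n = 1 + 1.95 × 0.13/0.22 = 2.152.
Sorption retards both mechanisms: v_R = v/R = 0.5855 m/day, D_R = D/R = 0.5576 m²/day.
v_R·t = 0.5855 × 71.3 = 41.74615 m; 2√(D_R t) = 12.61 m; argument = (22.8 − 41.74615)/12.61 = -1.502.
C = C₀ × ½·erfc(-1.502) = 3.02 × 0.9832 = 2.97 mg/L.

2.97 mg/L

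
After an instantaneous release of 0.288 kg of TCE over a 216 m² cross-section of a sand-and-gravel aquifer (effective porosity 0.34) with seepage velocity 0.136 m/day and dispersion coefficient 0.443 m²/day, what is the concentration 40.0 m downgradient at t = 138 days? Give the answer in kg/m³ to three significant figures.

For an instantaneous plane source, C(x,t) = M/(n_e·A·√(4πDt)) · exp(−(x−vt)²/(4Dt)), with n_e·A the pore (flow) area.
Plume center vt = 0.136 × 138 = 18.768 m, so the well at 40.0 m is 21.232 m downgradient of the peak.
√(4πDt) = 27.72 m, giving peak height M/(n_e·A·√(4πDt)) = 0.288/(0.34 × 216 × 27.72) = 0.0001415 kg/m³.
(x−vt)²/(4Dt) = (21.232)²/(4 × 0.443 × 138) = 1.843; exp(−1.843) = 0.1583.
C = 0.0001415 × 0.1583 = 2.24e-05 kg/m³.

2.24e-05 kg/m³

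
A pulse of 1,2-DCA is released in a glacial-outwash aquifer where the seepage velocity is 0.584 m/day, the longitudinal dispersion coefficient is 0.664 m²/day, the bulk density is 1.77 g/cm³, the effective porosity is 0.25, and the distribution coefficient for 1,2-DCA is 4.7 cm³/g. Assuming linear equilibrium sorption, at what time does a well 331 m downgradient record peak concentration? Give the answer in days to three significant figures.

19400 days

Retardation factor R = 1 + ρ_b·K_d/n = 1 + 1.77 × 4.7/0.25 = 34.28.
Sorption retards both mechanisms: v_R = v/R = 0.01704 m/day, D_R = D/R = 0.01937 m²/day.
Peak time from v_R²t² + 2D_R t − x² = 0: t = (√(D_R² + v_R²x²) − D_R)/v_R².
√(D_R² + v_R²x²) = √(0.01937² + 0.01704² × 331²) = 5.640; v_R² = 0.0002904.
t = (5.640 − 0.01937)/0.0002904 = 19400 days.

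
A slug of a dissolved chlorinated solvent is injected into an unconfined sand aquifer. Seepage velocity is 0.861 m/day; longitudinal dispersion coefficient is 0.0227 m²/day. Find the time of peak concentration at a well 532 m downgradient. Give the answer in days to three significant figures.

For the 1D instantaneous-source solution, setting ∂C/∂t = 0 at fixed x gives v²t² + 2Dt − x² = 0, so t = (√(D² + v²x²) − D)/v².
√(D² + v²x²) = √(0.0227² + 0.861² × 532²) = 458.1; v² = 0.741321.
t = (458.1 − 0.0227)/0.741321 = 618 days (vs. the pure-advection estimate x/v = 618 d).

618 days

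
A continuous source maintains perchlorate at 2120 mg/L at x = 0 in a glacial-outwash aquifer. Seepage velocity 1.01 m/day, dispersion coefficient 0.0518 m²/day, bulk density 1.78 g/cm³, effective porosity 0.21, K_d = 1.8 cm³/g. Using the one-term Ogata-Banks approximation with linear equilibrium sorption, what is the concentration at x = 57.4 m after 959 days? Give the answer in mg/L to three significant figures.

Retardation factor R = 1 + ρ_b·K_d/n = 1 + 1.78 × 1.8/0.21 = 16.26.
Sorption retards both mechanisms: v_R = v/R = 0.06212 m/day, D_R = D/R = 0.003186 m²/day.
v_R·t = 0.06212 × 959 = 59.57308 m; 2√(D_R t) = 3.496 m; argument = (57.4 − 59.57308)/3.496 = -0.6216.
C = C₀ × ½·erfc(-0.6216) = 2120 × 0.8103 = 1720 mg/L.

1720 mg/L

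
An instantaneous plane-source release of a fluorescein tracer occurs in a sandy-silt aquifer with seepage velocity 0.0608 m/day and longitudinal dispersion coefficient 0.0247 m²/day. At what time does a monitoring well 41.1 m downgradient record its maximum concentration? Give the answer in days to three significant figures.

669 days

For the 1D instantaneous-source solution, setting ∂C/∂t = 0 at fixed x gives v²t² + 2Dt − x² = 0, so t = (√(D² + v²x²) − D)/v².
√(D² + v²x²) = √(0.0247² + 0.0608² × 41.1²) = 2.499; v² = 0.00369664.
t = (2.499 − 0.0247)/0.00369664 = 669 days (vs. the pure-advection estimate x/v = 676 d).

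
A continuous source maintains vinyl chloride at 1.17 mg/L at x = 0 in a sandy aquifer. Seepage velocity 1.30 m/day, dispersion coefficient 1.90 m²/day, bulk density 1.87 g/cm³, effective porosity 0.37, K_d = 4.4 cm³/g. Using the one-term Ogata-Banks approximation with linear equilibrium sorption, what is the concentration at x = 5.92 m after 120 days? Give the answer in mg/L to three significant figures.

Retardation factor R = 1 + ρ_b·K_d/n = 1 + 1.87 × 4.4/0.37 = 23.24.
Sorption retards both mechanisms: v_R = v/R = 0.05594 m/day, D_R = D/R = 0.08176 m²/day.
v_R·t = 0.05594 × 120 = 6.7128 m; 2√(D_R t) = 6.265 m; argument = (5.92 − 6.7128)/6.265 = -0.1265.
C = C₀ × ½·erfc(-0.1265) = 1.17 × 0.5710 = 0.668 mg/L.

0.668 mg/L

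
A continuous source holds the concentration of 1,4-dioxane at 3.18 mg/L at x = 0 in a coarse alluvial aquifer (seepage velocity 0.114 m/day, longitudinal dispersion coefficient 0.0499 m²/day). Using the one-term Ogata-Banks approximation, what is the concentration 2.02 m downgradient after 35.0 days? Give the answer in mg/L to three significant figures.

For a continuous step input, C/C₀ ≈ ½·erfc((x−vt)/(2√(Dt))).
vt = 0.114 × 35.0 = 3.99 m and 2√(Dt) = 2√(0.0499 × 35.0) = 2.643 m.
Argument (x−vt)/(2√(Dt)) = (2.02 − 3.99)/2.643 = -0.7454; ½·erfc(-0.7454) = 0.8541.
C = 3.18 × 0.8541 = 2.72 mg/L.

2.72 mg/L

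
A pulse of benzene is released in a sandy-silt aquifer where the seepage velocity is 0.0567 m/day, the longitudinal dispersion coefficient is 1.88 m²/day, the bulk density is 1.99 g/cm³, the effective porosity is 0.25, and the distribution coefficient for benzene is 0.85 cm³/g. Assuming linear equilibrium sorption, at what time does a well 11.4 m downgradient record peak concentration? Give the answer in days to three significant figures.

Retardation factor R = 1 + ρ_b·K_d/n = 1 + 1.99 × 0.85/0.25 = 7.766.
Sorption retards both mechanisms: v_R = v/R = 0.007301 m/day, D_R = D/R = 0.2421 m²/day.
Peak time from v_R²t² + 2D_R t − x² = 0: t = (√(D_R² + v_R²x²) − D_R)/v_R².
√(D_R² + v_R²x²) = √(0.2421² + 0.007301² × 11.4²) = 0.2560; v_R² = 5.330e-05.
t = (0.2560 − 0.2421)/5.330e-05 = 261 days.

261 days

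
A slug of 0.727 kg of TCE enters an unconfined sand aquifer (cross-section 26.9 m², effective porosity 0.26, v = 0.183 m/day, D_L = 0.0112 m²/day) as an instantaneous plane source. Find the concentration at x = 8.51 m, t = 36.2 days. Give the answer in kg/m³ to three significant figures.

0.00514 kg/m³

For an instantaneous plane source, C(x,t) = M/(n_e·A·√(4πDt)) · exp(−(x−vt)²/(4Dt)), with n_e·A the pore (flow) area.
Plume center vt = 0.183 × 36.2 = 6.6246 m, so the well at 8.51 m is 1.8854 m downgradient of the peak.
√(4πDt) = 2.257 m, giving peak height M/(n_e·A·√(4πDt)) = 0.727/(0.26 × 26.9 × 2.257) = 0.04606 kg/m³.
(x−vt)²/(4Dt) = (1.8854)²/(4 × 0.0112 × 36.2) = 2.192; exp(−2.192) = 0.1117.
C = 0.04606 × 0.1117 = 0.00514 kg/m³.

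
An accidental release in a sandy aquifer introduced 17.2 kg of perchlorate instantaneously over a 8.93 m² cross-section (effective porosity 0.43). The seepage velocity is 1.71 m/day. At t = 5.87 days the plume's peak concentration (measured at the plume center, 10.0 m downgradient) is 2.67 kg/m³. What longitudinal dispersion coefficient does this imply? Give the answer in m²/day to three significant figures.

At the plume center C_max = M/(n_e·A·√(4πDt)), so D = M²/(4πt·(n_e·A·C_max)²).
n_e·A·C_max = 0.43 × 8.93 × 2.67 = 10.25 kg/m.
D = 17.2²/(4π × 5.87 × 10.25²) = 0.0382 m²/day.

0.0382 m²/day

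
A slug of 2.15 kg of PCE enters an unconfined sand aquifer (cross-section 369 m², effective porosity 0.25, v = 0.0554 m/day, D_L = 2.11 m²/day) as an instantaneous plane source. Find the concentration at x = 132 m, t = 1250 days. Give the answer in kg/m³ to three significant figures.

For an instantaneous plane source, C(x,t) = M/(n_e·A·√(4πDt)) · exp(−(x−vt)²/(4Dt)), with n_e·A the pore (flow) area.
Plume center vt = 0.0554 × 1250 = 69.25 m, so the well at 132 m is 62.75 m downgradient of the peak.
√(4πDt) = 182.1 m, giving peak height M/(n_e·A·√(4πDt)) = 2.15/(0.25 × 369 × 182.1) = 0.0001280 kg/m³.
(x−vt)²/(4Dt) = (62.75)²/(4 × 2.11 × 1250) = 0.3732; exp(−0.3732) = 0.6885.
C = 0.0001280 × 0.6885 = 8.81e-05 kg/m³.

8.81e-05 kg/m³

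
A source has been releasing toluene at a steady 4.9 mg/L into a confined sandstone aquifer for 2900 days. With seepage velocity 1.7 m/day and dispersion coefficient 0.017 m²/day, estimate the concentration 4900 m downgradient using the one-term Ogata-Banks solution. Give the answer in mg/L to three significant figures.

For a continuous step input, C/C₀ ≈ ½·erfc((x−vt)/(2√(Dt))).
vt = 1.7 × 2900 = 4930 m and 2√(Dt) = 2√(0.017 × 2900) = 14.04 m.
Argument (x−vt)/(2√(Dt)) = (4900 − 4930)/14.04 = -2.137; ½·erfc(-2.137) = 0.9987.
C = 4.9 × 0.9987 = 4.89 mg/L.

4.89 mg/L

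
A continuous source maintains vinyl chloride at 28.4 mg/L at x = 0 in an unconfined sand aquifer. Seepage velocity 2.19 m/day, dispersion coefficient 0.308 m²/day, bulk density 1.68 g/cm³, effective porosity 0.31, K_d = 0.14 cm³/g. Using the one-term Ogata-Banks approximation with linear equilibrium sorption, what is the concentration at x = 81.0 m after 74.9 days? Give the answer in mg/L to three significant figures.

Retardation factor R = 1 + ρ_b·K_d/n = 1 + 1.68 × 0.14/0.31 = 1.759.
Sorption retards both mechanisms: v_R = v/R = 1.245 m/day, D_R = D/R = 0.1751 m²/day.
v_R·t = 1.245 × 74.9 = 93.2505 m; 2√(D_R t) = 7.243 m; argument = (81.0 − 93.2505)/7.243 = -1.691.
C = C₀ × ½·erfc(-1.691) = 28.4 × 0.9916 = 28.2 mg/L.

28.2 mg/L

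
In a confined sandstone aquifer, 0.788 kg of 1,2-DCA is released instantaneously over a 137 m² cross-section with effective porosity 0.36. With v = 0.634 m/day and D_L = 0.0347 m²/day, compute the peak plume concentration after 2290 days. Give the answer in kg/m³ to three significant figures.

0.000506 kg/m³

The peak of an instantaneous 1D plume sits at x = vt; there the Gaussian factor is 1 and C_max = M/(n_e·A·√(4πDt)), where n_e·A is the pore area the mass is dissolved in.
√(4πDt) = √(4π × 0.0347 × 2290) = 31.60 m, so C_max = 0.788/(0.36 × 137 × 31.60) = 0.000506 kg/m³.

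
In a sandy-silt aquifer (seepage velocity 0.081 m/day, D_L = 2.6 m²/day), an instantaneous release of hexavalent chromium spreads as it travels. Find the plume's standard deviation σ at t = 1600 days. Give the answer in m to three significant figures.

Dispersive spreading gives a Gaussian with σ² = 2Dt; advection only shifts the center.
σ = √(2 × 2.6 × 1600) = 91.2 m.

91.2 m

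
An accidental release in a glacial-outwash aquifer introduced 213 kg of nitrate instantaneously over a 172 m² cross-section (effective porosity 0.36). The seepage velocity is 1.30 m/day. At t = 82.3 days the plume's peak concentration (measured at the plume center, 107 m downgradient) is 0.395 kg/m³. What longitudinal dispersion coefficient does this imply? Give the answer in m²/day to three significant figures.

At the plume center C_max = M/(n_e·A·√(4πDt)), so D = M²/(4πt·(n_e·A·C_max)²).
n_e·A·C_max = 0.36 × 172 × 0.395 = 24.46 kg/m.
D = 213²/(4π × 82.3 × 24.46²) = 0.0733 m²/day.

0.0733 m²/day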